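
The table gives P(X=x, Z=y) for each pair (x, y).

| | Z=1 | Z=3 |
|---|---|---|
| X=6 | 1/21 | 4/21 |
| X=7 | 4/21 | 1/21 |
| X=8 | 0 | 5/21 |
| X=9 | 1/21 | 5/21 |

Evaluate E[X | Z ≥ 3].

P(Z ≥ 3) = 5/7.
Σ X·P over the event = 6·(4/21) + 7·(1/21) + 8·(5/21) + 9·(5/21) = 116/21.
E[X | Z ≥ 3] = (116/21) / (5/7) = 116/15.

116/15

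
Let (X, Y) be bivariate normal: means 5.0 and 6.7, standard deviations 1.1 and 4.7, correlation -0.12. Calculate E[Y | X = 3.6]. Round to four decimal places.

E[Y | X=x] = μ_Y + ρ(σ_Y/σ_X)(x − μ_X) for jointly normal variables.
E[Y | X=3.6] = 6.7 + (-0.12)·(4.7/1.1)·(3.6 − (5.0)) = 6.7 + (-0.51273)·(-1.4) = 7.4178.

7.4178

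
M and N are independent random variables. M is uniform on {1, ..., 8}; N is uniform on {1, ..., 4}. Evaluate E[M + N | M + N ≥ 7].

80/9

P(M + N ≥ 7) = 9/16.
Summing (M+N)·P(x,y) over outcomes with M + N ≥ 7 gives 5.
E[M + N | M + N ≥ 7] = (5) / (9/16) = 80/9.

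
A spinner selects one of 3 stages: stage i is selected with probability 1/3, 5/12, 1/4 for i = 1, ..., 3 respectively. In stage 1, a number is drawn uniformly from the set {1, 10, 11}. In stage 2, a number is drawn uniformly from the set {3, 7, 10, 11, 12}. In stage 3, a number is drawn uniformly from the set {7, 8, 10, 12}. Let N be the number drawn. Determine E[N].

E[N | stage 1] = (1+10+11)/3 = 22/3.
E[N | stage 2] = (3+7+10+11+12)/5 = 43/5.
E[N | stage 3] = (7+8+10+12)/4 = 37/4.
E[N] = (1/3)·(22/3) + (5/12)·(43/5) + (1/4)·(37/4) = 1201/144.

1201/144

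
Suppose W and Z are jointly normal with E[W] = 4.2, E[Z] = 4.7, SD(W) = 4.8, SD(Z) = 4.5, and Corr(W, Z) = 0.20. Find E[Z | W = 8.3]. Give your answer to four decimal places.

For a bivariate normal, E[Z | W=x] = μ_Z + ρ·(σ_Z/σ_W)·(x − μ_W).
E[Z | W=8.3] = 4.7 + (0.20)·(4.5/4.8)·(8.3 − (4.2)) = 4.7 + (0.1875)·(4.1) = 5.4688.

5.4688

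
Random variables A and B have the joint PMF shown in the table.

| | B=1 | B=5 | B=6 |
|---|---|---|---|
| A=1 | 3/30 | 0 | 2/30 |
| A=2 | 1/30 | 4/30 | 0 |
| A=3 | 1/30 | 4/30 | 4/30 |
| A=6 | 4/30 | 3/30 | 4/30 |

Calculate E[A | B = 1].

P(B = 1) = 3/10.
Σ A·P over the event = 1·(3/30) + 2·(1/30) + 3·(1/30) + 6·(4/30) = 16/15.
E[A | B = 1] = (16/15) / (3/10) = 32/9.

32/9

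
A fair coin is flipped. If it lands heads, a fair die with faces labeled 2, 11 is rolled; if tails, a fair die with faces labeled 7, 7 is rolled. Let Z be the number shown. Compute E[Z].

27/4

E[Z | heads] = (2+11)/2 = 13/2.
E[Z | tails] = (7+7)/2 = 7.
E[Z] = (1/2)·(13/2) + (1/2)·(7) = 27/4.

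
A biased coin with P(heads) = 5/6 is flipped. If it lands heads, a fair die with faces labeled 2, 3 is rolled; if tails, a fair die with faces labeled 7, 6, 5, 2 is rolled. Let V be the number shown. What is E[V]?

E[V | heads] = (2+3)/2 = 5/2.
E[V | tails] = (7+6+5+2)/4 = 5.
By the law of total expectation,
E[V] = (5/6)·(5/2) + (1/6)·(5) = 35/12.

35/12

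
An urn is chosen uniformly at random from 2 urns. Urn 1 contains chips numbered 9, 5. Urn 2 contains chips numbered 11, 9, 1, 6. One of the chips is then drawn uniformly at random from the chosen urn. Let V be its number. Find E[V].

55/8

E[V | urn 1] = (9+5)/2 = 7.
E[V | urn 2] = (11+9+1+6)/4 = 27/4.
E[V] = (1/2)·(7) + (1/2)·(27/4) = 55/8.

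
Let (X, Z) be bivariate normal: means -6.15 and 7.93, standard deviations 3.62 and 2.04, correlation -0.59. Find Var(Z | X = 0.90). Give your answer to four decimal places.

The conditional variance in a bivariate normal is σ_Z²(1 − ρ²), independent of x.
Var(Z | X=0.90) = (2.04)²·(1 − (-0.59)²) = 4.1616·0.6519 = 2.7129.

2.7129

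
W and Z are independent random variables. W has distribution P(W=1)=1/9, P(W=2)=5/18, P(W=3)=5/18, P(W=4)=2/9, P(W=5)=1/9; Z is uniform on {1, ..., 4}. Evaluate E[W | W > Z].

128/35

P(W > Z) = 35/72.
Summing W·P(x,y) over outcomes with W > Z gives 16/9.
E[W | W > Z] = (16/9) / (35/72) = 128/35.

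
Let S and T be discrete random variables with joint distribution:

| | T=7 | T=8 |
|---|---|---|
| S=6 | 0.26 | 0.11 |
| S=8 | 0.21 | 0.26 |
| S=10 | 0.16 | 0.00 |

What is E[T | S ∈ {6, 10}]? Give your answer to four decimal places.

P(S ∈ {6, 10}) = 0.53.
Σ T·P over the event = 7·(0.26) + 8·(0.11) + 7·(0.16) = 3.82.
E[T | S ∈ {6, 10}] = (3.82) / (0.53) = 7.2075.

7.2075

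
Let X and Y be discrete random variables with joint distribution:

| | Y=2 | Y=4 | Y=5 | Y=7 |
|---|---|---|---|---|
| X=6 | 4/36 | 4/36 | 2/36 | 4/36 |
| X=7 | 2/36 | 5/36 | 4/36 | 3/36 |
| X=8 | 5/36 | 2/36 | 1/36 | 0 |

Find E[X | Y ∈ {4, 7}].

20/3

P(Y ∈ {4, 7}) = 1/2.
Summing X·P(X=x,Y=y) over the conditioning event gives 10/3.
E[X | Y ∈ {4, 7}] = (10/3) / (1/2) = 20/3.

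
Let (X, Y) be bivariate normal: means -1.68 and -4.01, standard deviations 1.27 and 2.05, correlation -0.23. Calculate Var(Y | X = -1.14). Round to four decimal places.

3.9802

For a bivariate normal, Var(Y | X=x) = σ_Y²(1 − ρ²).
Var(Y | X=-1.14) = (2.05)²·(1 − (-0.23)²) = 4.2025·0.9471 = 3.9802.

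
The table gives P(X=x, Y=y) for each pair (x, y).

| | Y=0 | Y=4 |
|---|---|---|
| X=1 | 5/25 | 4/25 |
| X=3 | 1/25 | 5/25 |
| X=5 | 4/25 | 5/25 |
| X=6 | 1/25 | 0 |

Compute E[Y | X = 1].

16/9

P(X = 1) = 9/25.
Σ Y·P over the event = 0·(5/25) + 4·(4/25) = 16/25.
E[Y | X = 1] = (16/25) / (9/25) = 16/9.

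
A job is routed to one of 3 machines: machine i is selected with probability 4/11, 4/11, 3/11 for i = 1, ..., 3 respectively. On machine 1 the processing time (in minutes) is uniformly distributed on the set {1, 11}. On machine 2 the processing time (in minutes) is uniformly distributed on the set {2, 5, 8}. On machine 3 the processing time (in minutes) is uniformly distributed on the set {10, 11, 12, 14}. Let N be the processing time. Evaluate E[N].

E[N | machine 1] = (1+11)/2 = 6.
E[N | machine 2] = (2+5+8)/3 = 5.
E[N | machine 3] = (10+11+12+14)/4 = 47/4.
By the law of total expectation,
E[N] = (4/11)·(6) + (4/11)·(5) + (3/11)·(47/4) = 317/44.

317/44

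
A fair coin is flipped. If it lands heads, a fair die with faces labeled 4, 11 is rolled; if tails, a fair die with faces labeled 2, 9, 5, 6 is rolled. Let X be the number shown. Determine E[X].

13/2

E[X | heads] = (4+11)/2 = 15/2.
E[X | tails] = (2+9+5+6)/4 = 11/2.
E[X] = (1/2)·(15/2) + (1/2)·(11/2) = 13/2.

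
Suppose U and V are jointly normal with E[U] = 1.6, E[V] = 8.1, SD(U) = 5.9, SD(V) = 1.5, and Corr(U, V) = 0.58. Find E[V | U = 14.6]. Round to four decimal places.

The regression of V on U has slope ρ·σ_V/σ_U and passes through (μ_U, μ_V).
E[V | U=14.6] = 8.1 + (0.58)·(1.5/5.9)·(14.6 − (1.6)) = 8.1 + (0.1474576)·(13) = 10.0169.

10.0169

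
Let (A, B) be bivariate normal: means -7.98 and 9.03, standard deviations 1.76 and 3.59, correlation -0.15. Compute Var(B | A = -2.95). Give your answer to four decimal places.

Var(B | A=x) = (1 − ρ²)·σ_B².
Var(B | A=-2.95) = (3.59)²·(1 − (-0.15)²) = 12.8881·0.9775 = 12.5981.

12.5981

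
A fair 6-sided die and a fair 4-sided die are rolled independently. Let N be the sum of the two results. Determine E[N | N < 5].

P(N < 5) = 1/4.
Σ over the event: 2·1/24 + 3·1/12 + 4·1/8 = 5/6.
E[N | N < 5] = (5/6) / (1/4) = 10/3.

10/3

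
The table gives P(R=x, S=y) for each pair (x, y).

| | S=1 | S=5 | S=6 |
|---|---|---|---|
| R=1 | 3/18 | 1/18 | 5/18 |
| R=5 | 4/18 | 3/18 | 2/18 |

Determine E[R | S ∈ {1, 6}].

P(S ∈ {1, 6}) = 7/9.
Summing R·P(R=x,S=y) over the conditioning event gives 19/9.
E[R | S ∈ {1, 6}] = (19/9) / (7/9) = 19/7.

19/7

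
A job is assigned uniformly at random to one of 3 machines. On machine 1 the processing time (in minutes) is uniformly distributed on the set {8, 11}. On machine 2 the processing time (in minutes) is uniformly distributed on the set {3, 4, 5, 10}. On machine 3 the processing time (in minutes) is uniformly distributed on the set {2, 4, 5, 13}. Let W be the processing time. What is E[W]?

7

E[W | machine 1] = (8+11)/2 = 19/2.
E[W | machine 2] = (3+4+5+10)/4 = 11/2.
E[W | machine 3] = (2+4+5+13)/4 = 6.
E[W] = (1/3)·(19/2) + (1/3)·(11/2) + (1/3)·(6) = 7.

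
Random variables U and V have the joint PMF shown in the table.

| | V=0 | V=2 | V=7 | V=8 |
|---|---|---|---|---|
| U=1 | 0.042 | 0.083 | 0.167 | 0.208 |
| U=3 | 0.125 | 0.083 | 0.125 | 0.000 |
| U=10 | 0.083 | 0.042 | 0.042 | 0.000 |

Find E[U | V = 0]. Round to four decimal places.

P(V = 0) = 0.250.
Σ U·P over the event = 1·(0.042) + 3·(0.125) + 10·(0.083) = 1.247.
E[U | V = 0] = (1.247) / (0.250) = 4.9880.

4.9880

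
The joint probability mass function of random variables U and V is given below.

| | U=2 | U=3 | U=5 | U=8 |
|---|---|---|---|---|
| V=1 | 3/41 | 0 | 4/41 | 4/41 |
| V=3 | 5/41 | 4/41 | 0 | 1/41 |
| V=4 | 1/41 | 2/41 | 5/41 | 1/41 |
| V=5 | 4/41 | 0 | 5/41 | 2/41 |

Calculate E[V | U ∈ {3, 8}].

41/14

P(U ∈ {3, 8}) = 14/41.
Σ V·P over the event = 3·(4/41) + 4·(2/41) + 1·(4/41) + 3·(1/41) + 4·(1/41) + 5·(2/41) = 1.
E[V | U ∈ {3, 8}] = (1) / (14/41) = 41/14.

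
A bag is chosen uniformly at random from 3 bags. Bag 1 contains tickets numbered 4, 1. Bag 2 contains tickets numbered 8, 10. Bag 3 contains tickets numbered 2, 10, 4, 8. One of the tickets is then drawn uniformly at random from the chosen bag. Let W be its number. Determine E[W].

E[W | bag 1] = (4+1)/2 = 5/2.
E[W | bag 2] = (8+10)/2 = 9.
E[W | bag 3] = (2+10+4+8)/4 = 6.
E[W] = (1/3)·(5/2) + (1/3)·(9) + (1/3)·(6) = 35/6.

35/6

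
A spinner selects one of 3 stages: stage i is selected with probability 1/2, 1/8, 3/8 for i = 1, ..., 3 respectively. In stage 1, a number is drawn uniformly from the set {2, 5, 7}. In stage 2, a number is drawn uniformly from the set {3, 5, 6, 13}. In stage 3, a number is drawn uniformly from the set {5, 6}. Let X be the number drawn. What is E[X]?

E[X | stage 1] = (2+5+7)/3 = 14/3.
E[X | stage 2] = (3+5+6+13)/4 = 27/4.
E[X | stage 3] = (5+6)/2 = 11/2.
By the law of total expectation,
E[X] = (1/2)·(14/3) + (1/8)·(27/4) + (3/8)·(11/2) = 503/96.

503/96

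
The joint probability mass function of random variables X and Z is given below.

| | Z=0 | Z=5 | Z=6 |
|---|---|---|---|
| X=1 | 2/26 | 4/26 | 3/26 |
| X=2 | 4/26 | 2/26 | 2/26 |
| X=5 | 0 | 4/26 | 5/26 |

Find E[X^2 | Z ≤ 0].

P(Z ≤ 0) = 3/13.
Summing X^2·P(X=x,Z=y) over the conditioning event gives 9/13.
E[X^2 | Z ≤ 0] = (9/13) / (3/13) = 3.

3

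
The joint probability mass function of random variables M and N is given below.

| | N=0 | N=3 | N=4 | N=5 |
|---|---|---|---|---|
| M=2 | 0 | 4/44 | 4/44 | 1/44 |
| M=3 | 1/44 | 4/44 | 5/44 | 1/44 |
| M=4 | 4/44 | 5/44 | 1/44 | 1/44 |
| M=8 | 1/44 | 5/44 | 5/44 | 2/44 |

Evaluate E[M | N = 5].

5

P(N = 5) = 5/44.
Σ M·P over the event = 2·(1/44) + 3·(1/44) + 4·(1/44) + 8·(2/44) = 25/44.
E[M | N = 5] = (25/44) / (5/44) = 5.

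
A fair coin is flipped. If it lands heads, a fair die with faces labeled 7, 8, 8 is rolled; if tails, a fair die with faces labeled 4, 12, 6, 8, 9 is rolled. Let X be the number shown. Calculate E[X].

116/15

E[X | heads] = (7+8+8)/3 = 23/3.
E[X | tails] = (4+12+6+8+9)/5 = 39/5.
E[X] = (1/2)·(23/3) + (1/2)·(39/5) = 116/15.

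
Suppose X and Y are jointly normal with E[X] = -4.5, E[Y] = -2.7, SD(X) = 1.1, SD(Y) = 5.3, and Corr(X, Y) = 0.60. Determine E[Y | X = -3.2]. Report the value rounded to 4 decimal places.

1.0582

E[Y | X=x] = μ_Y + ρ(σ_Y/σ_X)(x − μ_X) for jointly normal variables.
E[Y | X=-3.2] = -2.7 + (0.60)·(5.3/1.1)·(-3.2 − (-4.5)) = -2.7 + (2.8909)·(1.3) = 1.0582.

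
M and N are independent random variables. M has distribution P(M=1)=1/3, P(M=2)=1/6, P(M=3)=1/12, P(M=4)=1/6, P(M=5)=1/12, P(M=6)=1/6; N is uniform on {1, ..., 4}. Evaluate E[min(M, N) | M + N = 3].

P(M + N = 3) = 1/8.
Summing min(M,N)·P(x,y) over outcomes with M + N = 3 gives 1/8.
E[min(M, N) | M + N = 3] = (1/8) / (1/8) = 1.

1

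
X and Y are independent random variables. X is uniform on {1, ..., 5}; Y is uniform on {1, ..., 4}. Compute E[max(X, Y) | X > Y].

4

P(X > Y) = 1/2.
Summing max(X,Y)·P(x,y) over outcomes with X > Y gives 2.
E[max(X, Y) | X > Y] = (2) / (1/2) = 4.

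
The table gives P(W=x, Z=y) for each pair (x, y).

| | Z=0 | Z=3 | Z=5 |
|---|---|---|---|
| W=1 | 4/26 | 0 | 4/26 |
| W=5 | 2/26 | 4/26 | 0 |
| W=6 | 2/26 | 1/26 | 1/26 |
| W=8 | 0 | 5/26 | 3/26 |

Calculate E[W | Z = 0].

P(Z = 0) = 4/13.
Σ W·P over the event = 1·(4/26) + 5·(2/26) + 6·(2/26) = 1.
E[W | Z = 0] = (1) / (4/13) = 13/4.

13/4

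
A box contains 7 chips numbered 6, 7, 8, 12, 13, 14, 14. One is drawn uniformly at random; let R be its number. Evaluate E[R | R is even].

54/5

P(R is even) = 5/7.
Σ over the event: 6·1/7 + 8·1/7 + 12·1/7 + 14·2/7 = 54/7.
E[R | R is even] = (54/7) / (5/7) = 54/5.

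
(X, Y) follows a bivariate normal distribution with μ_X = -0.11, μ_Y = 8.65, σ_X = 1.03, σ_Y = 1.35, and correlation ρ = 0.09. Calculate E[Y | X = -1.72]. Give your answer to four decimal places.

E[Y | X=x] = μ_Y + ρ(σ_Y/σ_X)(x − μ_X) for jointly normal variables.
E[Y | X=-1.72] = 8.65 + (0.09)·(1.35/1.03)·(-1.72 − (-0.11)) = 8.65 + (0.11796)·(-1.61) = 8.4601.

8.4601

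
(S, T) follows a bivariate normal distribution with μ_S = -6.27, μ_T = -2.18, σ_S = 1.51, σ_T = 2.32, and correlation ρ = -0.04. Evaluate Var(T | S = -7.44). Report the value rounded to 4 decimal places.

5.3738

Var(T | S=x) = (1 − ρ²)·σ_T².
Var(T | S=-7.44) = (2.32)²·(1 − (-0.04)²) = 5.3824·0.9984 = 5.3738.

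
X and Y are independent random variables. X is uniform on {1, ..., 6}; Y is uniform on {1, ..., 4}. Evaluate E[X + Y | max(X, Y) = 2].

10/3

Outcomes with max(X, Y) = 2: (1,2), (2,1), (2,2), each with probability 1/24.
E[X + Y | max(X, Y) = 2] = (3 + 3 + 4) / 3 = 10/3.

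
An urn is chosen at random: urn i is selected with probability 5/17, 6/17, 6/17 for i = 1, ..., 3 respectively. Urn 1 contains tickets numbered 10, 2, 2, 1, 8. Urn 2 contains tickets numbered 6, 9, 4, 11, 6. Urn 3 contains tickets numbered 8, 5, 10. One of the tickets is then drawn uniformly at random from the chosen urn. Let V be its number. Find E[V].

E[V | urn 1] = (10+2+2+1+8)/5 = 23/5.
E[V | urn 2] = (6+9+4+11+6)/5 = 36/5.
E[V | urn 3] = (8+5+10)/3 = 23/3.
E[V] = (5/17)·(23/5) + (6/17)·(36/5) + (6/17)·(23/3) = 33/5.

33/5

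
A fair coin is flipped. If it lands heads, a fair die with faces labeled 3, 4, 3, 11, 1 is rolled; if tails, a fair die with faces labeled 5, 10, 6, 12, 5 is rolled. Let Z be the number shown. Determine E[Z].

6

E[Z | heads] = (3+4+3+11+1)/5 = 22/5.
E[Z | tails] = (5+10+6+12+5)/5 = 38/5.
E[Z] = (1/2)·(22/5) + (1/2)·(38/5) = 6.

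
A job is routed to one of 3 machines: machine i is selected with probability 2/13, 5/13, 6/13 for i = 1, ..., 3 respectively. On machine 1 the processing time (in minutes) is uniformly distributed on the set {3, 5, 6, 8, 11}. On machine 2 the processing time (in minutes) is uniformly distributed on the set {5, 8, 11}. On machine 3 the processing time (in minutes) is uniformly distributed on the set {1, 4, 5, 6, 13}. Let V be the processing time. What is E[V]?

E[V | machine 1] = (3+5+6+8+11)/5 = 33/5.
E[V | machine 2] = (5+8+11)/3 = 8.
E[V | machine 3] = (1+4+5+6+13)/5 = 29/5.
E[V] = (2/13)·(33/5) + (5/13)·(8) + (6/13)·(29/5) = 88/13.

88/13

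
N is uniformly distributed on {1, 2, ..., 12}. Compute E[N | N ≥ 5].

17/2

Given N ≥ 5, N is equally likely to be any of {5, 6, 7, 8, 9, 10, 11, 12}.
E[N | N ≥ 5] = (5 + 6 + 7 + 8 + 9 + 10 + 11 + 12) / 8 = 17/2.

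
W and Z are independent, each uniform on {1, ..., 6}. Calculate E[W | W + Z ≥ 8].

P(W + Z ≥ 8) = 5/12.
Summing W·P(x,y) over outcomes with W + Z ≥ 8 gives 35/18.
E[W | W + Z ≥ 8] = (35/18) / (5/12) = 14/3.

14/3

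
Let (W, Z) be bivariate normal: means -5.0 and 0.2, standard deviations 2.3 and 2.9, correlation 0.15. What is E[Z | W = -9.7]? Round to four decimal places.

For a bivariate normal, E[Z | W=x] = μ_Z + ρ·(σ_Z/σ_W)·(x − μ_W).
E[Z | W=-9.7] = 0.2 + (0.15)·(2.9/2.3)·(-9.7 − (-5.0)) = 0.2 + (0.18913)·(-4.7) = -0.6889.

-0.6889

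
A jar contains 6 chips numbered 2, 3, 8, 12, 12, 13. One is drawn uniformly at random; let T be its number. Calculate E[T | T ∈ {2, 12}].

P(T ∈ {2, 12}) = 1/2.
Σ over the event: 2·1/6 + 12·1/3 = 13/3.
E[T | T ∈ {2, 12}] = (13/3) / (1/2) = 26/3.

26/3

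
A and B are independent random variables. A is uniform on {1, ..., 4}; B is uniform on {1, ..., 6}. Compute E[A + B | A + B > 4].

62/9

P(A + B > 4) = 3/4.
Summing (A+B)·P(x,y) over outcomes with A + B > 4 gives 31/6.
E[A + B | A + B > 4] = (31/6) / (3/4) = 62/9.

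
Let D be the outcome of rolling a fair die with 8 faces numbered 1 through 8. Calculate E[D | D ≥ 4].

6

Given D ≥ 4, D is equally likely to be any of {4, 5, 6, 7, 8}.
E[D | D ≥ 4] = (4 + 5 + 6 + 7 + 8) / 5 = 6.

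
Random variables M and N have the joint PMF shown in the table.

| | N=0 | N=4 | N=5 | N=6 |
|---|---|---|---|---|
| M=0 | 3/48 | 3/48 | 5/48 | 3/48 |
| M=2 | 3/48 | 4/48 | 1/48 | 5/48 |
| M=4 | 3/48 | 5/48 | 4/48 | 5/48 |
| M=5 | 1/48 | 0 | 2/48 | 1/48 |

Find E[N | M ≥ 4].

86/21

P(M ≥ 4) = 7/16.
Summing N·P(M=x,N=y) over the conditioning event gives 43/24.
E[N | M ≥ 4] = (43/24) / (7/16) = 86/21.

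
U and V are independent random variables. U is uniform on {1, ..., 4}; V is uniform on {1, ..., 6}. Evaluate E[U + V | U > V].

Outcomes with U > V: (2,1), (3,1), (3,2), (4,1), (4,2), (4,3), each with probability 1/24.
E[U + V | U > V] = (3 + 4 + 5 + 5 + 6 + 7) / 6 = 5.

5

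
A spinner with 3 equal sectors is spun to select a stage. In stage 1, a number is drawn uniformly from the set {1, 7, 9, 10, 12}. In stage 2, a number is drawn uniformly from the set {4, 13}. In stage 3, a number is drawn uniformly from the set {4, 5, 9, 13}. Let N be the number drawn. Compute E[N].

E[N | stage 1] = (1+7+9+10+12)/5 = 39/5.
E[N | stage 2] = (4+13)/2 = 17/2.
E[N | stage 3] = (4+5+9+13)/4 = 31/4.
E[N] = (1/3)·(39/5) + (1/3)·(17/2) + (1/3)·(31/4) = 481/60.

481/60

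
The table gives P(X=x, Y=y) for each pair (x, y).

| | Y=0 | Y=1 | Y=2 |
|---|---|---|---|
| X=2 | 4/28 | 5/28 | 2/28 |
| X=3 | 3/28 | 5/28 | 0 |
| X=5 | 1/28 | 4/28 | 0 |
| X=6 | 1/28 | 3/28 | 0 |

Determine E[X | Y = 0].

P(Y = 0) = 9/28.
Summing X·P(X=x,Y=y) over the conditioning event gives 1.
E[X | Y = 0] = (1) / (9/28) = 28/9.

28/9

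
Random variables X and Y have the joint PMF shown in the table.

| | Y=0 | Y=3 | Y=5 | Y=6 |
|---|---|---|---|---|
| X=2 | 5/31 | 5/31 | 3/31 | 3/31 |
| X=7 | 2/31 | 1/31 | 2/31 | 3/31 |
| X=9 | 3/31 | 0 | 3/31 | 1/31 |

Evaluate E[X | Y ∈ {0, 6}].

87/17

P(Y ∈ {0, 6}) = 17/31.
Σ X·P over the event = 2·(5/31) + 2·(3/31) + 7·(2/31) + 7·(3/31) + 9·(3/31) + 9·(1/31) = 87/31.
E[X | Y ∈ {0, 6}] = (87/31) / (17/31) = 87/17.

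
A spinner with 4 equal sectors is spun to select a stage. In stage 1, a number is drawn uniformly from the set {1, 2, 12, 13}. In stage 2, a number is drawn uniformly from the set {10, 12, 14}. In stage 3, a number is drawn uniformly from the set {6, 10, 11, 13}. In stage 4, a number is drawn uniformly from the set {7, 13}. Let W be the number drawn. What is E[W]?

E[W | stage 1] = (1+2+12+13)/4 = 7.
E[W | stage 2] = (10+12+14)/3 = 12.
E[W | stage 3] = (6+10+11+13)/4 = 10.
E[W | stage 4] = (7+13)/2 = 10.
By the law of total expectation,
E[W] = (1/4)·(7) + (1/4)·(12) + (1/4)·(10) + (1/4)·(10) = 39/4.

39/4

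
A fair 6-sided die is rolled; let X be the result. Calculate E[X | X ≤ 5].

3

Given X ≤ 5, X is equally likely to be any of {1, 2, 3, 4, 5}.
E[X | X ≤ 5] = (1 + 2 + 3 + 4 + 5) / 5 = 3.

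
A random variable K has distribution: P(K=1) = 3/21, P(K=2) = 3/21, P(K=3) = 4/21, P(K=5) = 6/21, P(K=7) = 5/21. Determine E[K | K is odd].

40/9

P(K is odd) = 6/7.
Σ over the event: 1·1/7 + 3·4/21 + 5·2/7 + 7·5/21 = 80/21.
E[K | K is odd] = (80/21) / (6/7) = 40/9.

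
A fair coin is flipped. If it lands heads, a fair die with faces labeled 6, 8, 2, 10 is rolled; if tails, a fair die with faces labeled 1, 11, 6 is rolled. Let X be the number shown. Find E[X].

E[X | heads] = (6+8+2+10)/4 = 13/2.
E[X | tails] = (1+11+6)/3 = 6.
E[X] = (1/2)·(13/2) + (1/2)·(6) = 25/4.

25/4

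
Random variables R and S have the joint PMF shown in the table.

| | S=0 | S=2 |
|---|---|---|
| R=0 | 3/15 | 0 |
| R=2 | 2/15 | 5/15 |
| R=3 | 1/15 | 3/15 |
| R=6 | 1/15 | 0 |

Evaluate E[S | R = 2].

P(R = 2) = 7/15.
Σ S·P over the event = 0·(2/15) + 2·(5/15) = 2/3.
E[S | R = 2] = (2/3) / (7/15) = 10/7.

10/7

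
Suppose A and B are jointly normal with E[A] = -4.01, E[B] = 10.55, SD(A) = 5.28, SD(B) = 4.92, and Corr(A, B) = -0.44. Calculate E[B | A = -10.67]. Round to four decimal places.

E[B | A=x] = μ_B + ρ(σ_B/σ_A)(x − μ_A) for jointly normal variables.
E[B | A=-10.67] = 10.55 + (-0.44)·(4.92/5.28)·(-10.67 − (-4.01)) = 10.55 + (-0.41)·(-6.66) = 13.2806.

13.2806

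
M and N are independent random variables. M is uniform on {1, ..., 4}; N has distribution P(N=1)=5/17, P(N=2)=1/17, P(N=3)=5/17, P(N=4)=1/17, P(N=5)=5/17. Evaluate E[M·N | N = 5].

P(N = 5) = 5/17.
Summing MN·P(x,y) over outcomes with N = 5 gives 125/34.
E[M·N | N = 5] = (125/34) / (5/17) = 25/2.

25/2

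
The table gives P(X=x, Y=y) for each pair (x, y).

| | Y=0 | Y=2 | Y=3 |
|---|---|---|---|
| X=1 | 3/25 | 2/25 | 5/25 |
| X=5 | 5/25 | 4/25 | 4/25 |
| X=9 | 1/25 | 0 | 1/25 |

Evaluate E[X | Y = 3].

17/5

P(Y = 3) = 2/5.
Summing X·P(X=x,Y=y) over the conditioning event gives 34/25.
E[X | Y = 3] = (34/25) / (2/5) = 17/5.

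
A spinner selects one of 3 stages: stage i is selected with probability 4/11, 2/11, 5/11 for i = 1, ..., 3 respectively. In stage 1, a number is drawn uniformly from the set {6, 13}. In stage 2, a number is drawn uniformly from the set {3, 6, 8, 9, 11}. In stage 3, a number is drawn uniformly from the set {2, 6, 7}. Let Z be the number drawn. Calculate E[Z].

389/55

E[Z | stage 1] = (6+13)/2 = 19/2.
E[Z | stage 2] = (3+6+8+9+11)/5 = 37/5.
E[Z | stage 3] = (2+6+7)/3 = 5.
E[Z] = (4/11)·(19/2) + (2/11)·(37/5) + (5/11)·(5) = 389/55.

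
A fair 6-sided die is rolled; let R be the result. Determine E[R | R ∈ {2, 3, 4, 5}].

P(R ∈ {2, 3, 4, 5}) = 2/3.
Σ over the event: 2·1/6 + 3·1/6 + 4·1/6 + 5·1/6 = 7/3.
E[R | R ∈ {2, 3, 4, 5}] = (7/3) / (2/3) = 7/2.

7/2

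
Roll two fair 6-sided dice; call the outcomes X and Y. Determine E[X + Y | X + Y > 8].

10

P(X + Y > 8) = 5/18.
Summing (X+Y)·P(x,y) over outcomes with X + Y > 8 gives 25/9.
E[X + Y | X + Y > 8] = (25/9) / (5/18) = 10.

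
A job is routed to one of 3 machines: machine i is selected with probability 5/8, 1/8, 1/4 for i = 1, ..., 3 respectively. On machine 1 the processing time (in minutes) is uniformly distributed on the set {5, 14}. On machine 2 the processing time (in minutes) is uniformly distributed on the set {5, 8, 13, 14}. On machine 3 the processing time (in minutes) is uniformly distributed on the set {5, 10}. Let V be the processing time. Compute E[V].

145/16

E[V | machine 1] = (5+14)/2 = 19/2.
E[V | machine 2] = (5+8+13+14)/4 = 10.
E[V | machine 3] = (5+10)/2 = 15/2.
By the law of total expectation,
E[V] = (5/8)·(19/2) + (1/8)·(10) + (1/4)·(15/2) = 145/16.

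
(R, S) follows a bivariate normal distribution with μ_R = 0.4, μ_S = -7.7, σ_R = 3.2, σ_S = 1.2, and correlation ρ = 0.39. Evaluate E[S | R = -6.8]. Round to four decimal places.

For a bivariate normal, E[S | R=x] = μ_S + ρ·(σ_S/σ_R)·(x − μ_R).
E[S | R=-6.8] = -7.7 + (0.39)·(1.2/3.2)·(-6.8 − (0.4)) = -7.7 + (0.14625)·(-7.2) = -8.7530.

-8.7530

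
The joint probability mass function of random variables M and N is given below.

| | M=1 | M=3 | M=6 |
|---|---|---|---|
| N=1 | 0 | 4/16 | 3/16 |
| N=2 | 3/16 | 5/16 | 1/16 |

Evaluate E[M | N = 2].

8/3

P(N = 2) = 9/16.
Σ M·P over the event = 1·(3/16) + 3·(5/16) + 6·(1/16) = 3/2.
E[M | N = 2] = (3/2) / (9/16) = 8/3.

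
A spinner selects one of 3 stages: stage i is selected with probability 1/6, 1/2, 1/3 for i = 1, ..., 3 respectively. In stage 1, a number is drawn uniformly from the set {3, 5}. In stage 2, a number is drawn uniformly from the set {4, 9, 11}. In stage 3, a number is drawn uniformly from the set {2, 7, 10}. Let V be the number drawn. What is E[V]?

E[V | stage 1] = (3+5)/2 = 4.
E[V | stage 2] = (4+9+11)/3 = 8.
E[V | stage 3] = (2+7+10)/3 = 19/3.
E[V] = (1/6)·(4) + (1/2)·(8) + (1/3)·(19/3) = 61/9.

61/9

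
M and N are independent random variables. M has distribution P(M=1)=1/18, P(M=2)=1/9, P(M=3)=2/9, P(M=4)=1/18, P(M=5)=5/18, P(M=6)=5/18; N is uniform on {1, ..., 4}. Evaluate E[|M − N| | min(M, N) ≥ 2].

92/51

P(min(M, N) ≥ 2) = 17/24.
Summing |M−N|·P(x,y) over outcomes with min(M, N) ≥ 2 gives 23/18.
E[|M − N| | min(M, N) ≥ 2] = (23/18) / (17/24) = 92/51.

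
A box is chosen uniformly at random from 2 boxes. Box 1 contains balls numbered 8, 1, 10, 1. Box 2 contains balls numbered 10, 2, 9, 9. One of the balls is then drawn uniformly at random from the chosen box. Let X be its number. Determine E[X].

E[X | box 1] = (8+1+10+1)/4 = 5.
E[X | box 2] = (10+2+9+9)/4 = 15/2.
By the law of total expectation,
E[X] = (1/2)·(5) + (1/2)·(15/2) = 25/4.

25/4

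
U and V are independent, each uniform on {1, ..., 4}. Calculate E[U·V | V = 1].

5/2

P(V = 1) = 1/4.
Summing UV·P(x,y) over outcomes with V = 1 gives 5/8.
E[U·V | V = 1] = (5/8) / (1/4) = 5/2.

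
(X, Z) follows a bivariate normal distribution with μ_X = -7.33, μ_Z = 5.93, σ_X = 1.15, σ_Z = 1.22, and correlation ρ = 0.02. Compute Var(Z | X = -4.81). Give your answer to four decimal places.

Var(Z | X=x) = (1 − ρ²)·σ_Z².
Var(Z | X=-4.81) = (1.22)²·(1 − (0.02)²) = 1.4884·0.9996 = 1.4878.

1.4878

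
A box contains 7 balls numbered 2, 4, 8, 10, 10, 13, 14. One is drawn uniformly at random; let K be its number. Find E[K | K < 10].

P(K < 10) = 3/7.
Σ over the event: 2·1/7 + 4·1/7 + 8·1/7 = 2.
E[K | K < 10] = (2) / (3/7) = 14/3.

14/3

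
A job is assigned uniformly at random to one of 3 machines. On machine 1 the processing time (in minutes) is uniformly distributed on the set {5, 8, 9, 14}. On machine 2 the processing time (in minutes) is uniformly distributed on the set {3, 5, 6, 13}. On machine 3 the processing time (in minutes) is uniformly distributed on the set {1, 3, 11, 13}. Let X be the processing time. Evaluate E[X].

E[X | machine 1] = (5+8+9+14)/4 = 9.
E[X | machine 2] = (3+5+6+13)/4 = 27/4.
E[X | machine 3] = (1+3+11+13)/4 = 7.
E[X] = (1/3)·(9) + (1/3)·(27/4) + (1/3)·(7) = 91/12.

91/12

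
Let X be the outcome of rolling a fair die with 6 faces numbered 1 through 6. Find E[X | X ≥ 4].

5

Given X ≥ 4, X is equally likely to be any of {4, 5, 6}.
E[X | X ≥ 4] = (4 + 5 + 6) / 3 = 5.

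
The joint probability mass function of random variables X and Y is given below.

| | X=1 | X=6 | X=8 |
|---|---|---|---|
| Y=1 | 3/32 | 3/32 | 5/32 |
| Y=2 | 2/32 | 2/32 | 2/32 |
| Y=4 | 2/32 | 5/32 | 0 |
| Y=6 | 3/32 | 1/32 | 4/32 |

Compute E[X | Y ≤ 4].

41/8

P(Y ≤ 4) = 3/4.
Σ X·P over the event = 1·(3/32) + 1·(2/32) + 1·(2/32) + 6·(3/32) + 6·(2/32) + 6·(5/32) + 8·(5/32) + 8·(2/32) = 123/32.
E[X | Y ≤ 4] = (123/32) / (3/4) = 41/8.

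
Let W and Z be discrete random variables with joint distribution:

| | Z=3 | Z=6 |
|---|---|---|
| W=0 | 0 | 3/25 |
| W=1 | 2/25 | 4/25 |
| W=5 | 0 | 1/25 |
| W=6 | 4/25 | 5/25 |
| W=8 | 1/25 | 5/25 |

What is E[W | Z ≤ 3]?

34/7

P(Z ≤ 3) = 7/25.
Σ W·P over the event = 1·(2/25) + 6·(4/25) + 8·(1/25) = 34/25.
E[W | Z ≤ 3] = (34/25) / (7/25) = 34/7.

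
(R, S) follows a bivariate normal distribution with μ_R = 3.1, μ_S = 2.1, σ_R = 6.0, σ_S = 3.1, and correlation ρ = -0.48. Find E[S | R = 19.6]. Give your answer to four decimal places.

The regression of S on R has slope ρ·σ_S/σ_R and passes through (μ_R, μ_S).
E[S | R=19.6] = 2.1 + (-0.48)·(3.1/6.0)·(19.6 − (3.1)) = 2.1 + (-0.248)·(16.5) = -1.9920.

-1.9920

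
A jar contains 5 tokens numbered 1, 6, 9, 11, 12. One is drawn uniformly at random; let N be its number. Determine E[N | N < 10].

16/3

P(N < 10) = 3/5.
Σ over the event: 1·1/5 + 6·1/5 + 9·1/5 = 16/5.
E[N | N < 10] = (16/5) / (3/5) = 16/3.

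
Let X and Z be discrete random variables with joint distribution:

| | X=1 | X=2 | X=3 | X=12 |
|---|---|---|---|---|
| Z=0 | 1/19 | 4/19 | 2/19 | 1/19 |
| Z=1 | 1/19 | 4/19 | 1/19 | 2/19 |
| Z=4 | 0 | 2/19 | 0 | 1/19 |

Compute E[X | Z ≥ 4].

P(Z ≥ 4) = 3/19.
Summing X·P(X=x,Z=y) over the conditioning event gives 16/19.
E[X | Z ≥ 4] = (16/19) / (3/19) = 16/3.

16/3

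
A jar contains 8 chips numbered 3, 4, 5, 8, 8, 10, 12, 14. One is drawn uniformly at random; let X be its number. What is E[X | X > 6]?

P(X > 6) = 5/8.
Σ over the event: 8·1/4 + 10·1/8 + 12·1/8 + 14·1/8 = 13/2.
E[X | X > 6] = (13/2) / (5/8) = 52/5.

52/5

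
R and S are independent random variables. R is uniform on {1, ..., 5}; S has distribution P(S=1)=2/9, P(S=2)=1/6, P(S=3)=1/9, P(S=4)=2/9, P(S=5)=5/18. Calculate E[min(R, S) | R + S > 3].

191/79

P(R + S > 3) = 79/90.
Summing min(R,S)·P(x,y) over outcomes with R + S > 3 gives 191/90.
E[min(R, S) | R + S > 3] = (191/90) / (79/90) = 191/79.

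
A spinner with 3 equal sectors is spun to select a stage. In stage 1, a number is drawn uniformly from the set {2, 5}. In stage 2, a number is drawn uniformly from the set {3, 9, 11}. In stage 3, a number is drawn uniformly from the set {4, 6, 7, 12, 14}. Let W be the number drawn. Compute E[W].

593/90

E[W | stage 1] = (2+5)/2 = 7/2.
E[W | stage 2] = (3+9+11)/3 = 23/3.
E[W | stage 3] = (4+6+7+12+14)/5 = 43/5.
By the law of total expectation,
E[W] = (1/3)·(7/2) + (1/3)·(23/3) + (1/3)·(43/5) = 593/90.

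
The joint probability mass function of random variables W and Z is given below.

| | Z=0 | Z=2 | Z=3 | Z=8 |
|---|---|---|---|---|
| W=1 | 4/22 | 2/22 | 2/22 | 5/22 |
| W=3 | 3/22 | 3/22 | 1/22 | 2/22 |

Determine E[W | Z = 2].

11/5

P(Z = 2) = 5/22.
Σ W·P over the event = 1·(2/22) + 3·(3/22) = 1/2.
E[W | Z = 2] = (1/2) / (5/22) = 11/5.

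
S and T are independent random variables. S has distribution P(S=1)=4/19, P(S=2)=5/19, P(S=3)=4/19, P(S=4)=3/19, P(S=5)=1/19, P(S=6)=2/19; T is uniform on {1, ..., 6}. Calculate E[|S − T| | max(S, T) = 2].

9/14

P(max(S, T) = 2) = 7/57.
Summing |S−T|·P(x,y) over outcomes with max(S, T) = 2 gives 3/38.
E[|S − T| | max(S, T) = 2] = (3/38) / (7/57) = 9/14.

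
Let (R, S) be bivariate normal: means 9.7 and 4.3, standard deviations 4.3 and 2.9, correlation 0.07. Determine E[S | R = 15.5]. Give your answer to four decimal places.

4.5738

The regression of S on R has slope ρ·σ_S/σ_R and passes through (μ_R, μ_S).
E[S | R=15.5] = 4.3 + (0.07)·(2.9/4.3)·(15.5 − (9.7)) = 4.3 + (0.047209)·(5.8) = 4.5738.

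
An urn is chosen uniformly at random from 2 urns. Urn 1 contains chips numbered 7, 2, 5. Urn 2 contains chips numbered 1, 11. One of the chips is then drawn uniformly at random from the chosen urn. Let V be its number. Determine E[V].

E[V | urn 1] = (7+2+5)/3 = 14/3.
E[V | urn 2] = (1+11)/2 = 6.
By the law of total expectation,
E[V] = (1/2)·(14/3) + (1/2)·(6) = 16/3.

16/3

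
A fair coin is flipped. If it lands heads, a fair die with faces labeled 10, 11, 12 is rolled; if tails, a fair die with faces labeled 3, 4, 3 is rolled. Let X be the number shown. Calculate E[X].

43/6

E[X | heads] = (10+11+12)/3 = 11.
E[X | tails] = (3+4+3)/3 = 10/3.
By the law of total expectation,
E[X] = (1/2)·(11) + (1/2)·(10/3) = 43/6.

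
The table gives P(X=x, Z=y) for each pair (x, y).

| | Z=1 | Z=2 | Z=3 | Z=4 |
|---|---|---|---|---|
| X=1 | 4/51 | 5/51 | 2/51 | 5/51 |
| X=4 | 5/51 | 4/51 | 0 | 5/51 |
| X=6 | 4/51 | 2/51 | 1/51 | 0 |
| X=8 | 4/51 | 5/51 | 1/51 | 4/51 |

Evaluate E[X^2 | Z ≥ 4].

P(Z ≥ 4) = 14/51.
Summing X^2·P(X=x,Z=y) over the conditioning event gives 341/51.
E[X^2 | Z ≥ 4] = (341/51) / (14/51) = 341/14.

341/14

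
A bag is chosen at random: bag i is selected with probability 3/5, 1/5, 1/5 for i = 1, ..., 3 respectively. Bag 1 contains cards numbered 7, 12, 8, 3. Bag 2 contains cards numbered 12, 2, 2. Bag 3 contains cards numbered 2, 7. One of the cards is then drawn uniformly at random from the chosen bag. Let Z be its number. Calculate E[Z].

97/15

E[Z | bag 1] = (7+12+8+3)/4 = 15/2.
E[Z | bag 2] = (12+2+2)/3 = 16/3.
E[Z | bag 3] = (2+7)/2 = 9/2.
By the law of total expectation,
E[Z] = (3/5)·(15/2) + (1/5)·(16/3) + (1/5)·(9/2) = 97/15.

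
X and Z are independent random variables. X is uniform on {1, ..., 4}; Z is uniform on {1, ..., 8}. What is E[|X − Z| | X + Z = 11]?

4

P(X + Z = 11) = 1/16.
Summing |X−Z|·P(x,y) over outcomes with X + Z = 11 gives 1/4.
E[|X − Z| | X + Z = 11] = (1/4) / (1/16) = 4.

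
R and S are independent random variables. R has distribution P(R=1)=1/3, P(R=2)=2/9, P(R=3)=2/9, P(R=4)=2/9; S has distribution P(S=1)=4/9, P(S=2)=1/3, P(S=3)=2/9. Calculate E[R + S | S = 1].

10/3

P(S = 1) = 4/9.
Summing (R+S)·P(x,y) over outcomes with S = 1 gives 40/27.
E[R + S | S = 1] = (40/27) / (4/9) = 10/3.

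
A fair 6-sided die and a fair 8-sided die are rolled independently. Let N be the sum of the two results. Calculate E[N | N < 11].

132/19

P(N < 11) = 19/24.
E[N | N < 11] = (11/2) / (19/24) = 132/19.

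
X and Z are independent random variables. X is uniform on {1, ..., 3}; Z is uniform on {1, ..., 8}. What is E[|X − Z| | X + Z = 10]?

Outcomes with X + Z = 10: (2,8), (3,7), each with probability 1/24.
E[|X − Z| | X + Z = 10] = (6 + 4) / 2 = 5.

5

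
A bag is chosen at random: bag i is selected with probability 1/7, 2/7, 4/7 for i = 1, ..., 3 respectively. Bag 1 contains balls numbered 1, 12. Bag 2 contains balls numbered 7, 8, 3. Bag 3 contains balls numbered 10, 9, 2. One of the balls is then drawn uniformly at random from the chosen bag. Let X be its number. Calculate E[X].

E[X | bag 1] = (1+12)/2 = 13/2.
E[X | bag 2] = (7+8+3)/3 = 6.
E[X | bag 3] = (10+9+2)/3 = 7.
E[X] = (1/7)·(13/2) + (2/7)·(6) + (4/7)·(7) = 93/14.

93/14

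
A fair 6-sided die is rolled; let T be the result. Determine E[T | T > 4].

Given T > 4, T is equally likely to be any of {5, 6}.
E[T | T > 4] = (5 + 6) / 2 = 11/2.

11/2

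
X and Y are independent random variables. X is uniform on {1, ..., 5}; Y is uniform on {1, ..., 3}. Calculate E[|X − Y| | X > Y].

19/9

P(X > Y) = 3/5.
Summing |X−Y|·P(x,y) over outcomes with X > Y gives 19/15.
E[|X − Y| | X > Y] = (19/15) / (3/5) = 19/9.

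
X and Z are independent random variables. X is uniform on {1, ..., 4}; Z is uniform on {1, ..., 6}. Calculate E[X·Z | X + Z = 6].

15/2

Outcomes with X + Z = 6: (1,5), (2,4), (3,3), (4,2), each with probability 1/24.
E[X·Z | X + Z = 6] = (5 + 8 + 9 + 8) / 4 = 15/2.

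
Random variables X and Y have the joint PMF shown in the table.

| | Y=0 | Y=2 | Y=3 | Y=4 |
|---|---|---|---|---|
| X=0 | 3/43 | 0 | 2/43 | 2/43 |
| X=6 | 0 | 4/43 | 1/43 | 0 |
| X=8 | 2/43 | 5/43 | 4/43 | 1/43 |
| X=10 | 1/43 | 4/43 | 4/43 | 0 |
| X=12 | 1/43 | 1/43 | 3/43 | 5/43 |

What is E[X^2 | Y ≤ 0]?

P(Y ≤ 0) = 7/43.
Summing X^2·P(X=x,Y=y) over the conditioning event gives 372/43.
E[X^2 | Y ≤ 0] = (372/43) / (7/43) = 372/7.

372/7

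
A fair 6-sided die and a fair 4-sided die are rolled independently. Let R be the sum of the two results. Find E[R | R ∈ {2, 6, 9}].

P(R ∈ {2, 6, 9}) = 7/24.
Σ over the event: 2·1/24 + 6·1/6 + 9·1/12 = 11/6.
E[R | R ∈ {2, 6, 9}] = (11/6) / (7/24) = 44/7.

44/7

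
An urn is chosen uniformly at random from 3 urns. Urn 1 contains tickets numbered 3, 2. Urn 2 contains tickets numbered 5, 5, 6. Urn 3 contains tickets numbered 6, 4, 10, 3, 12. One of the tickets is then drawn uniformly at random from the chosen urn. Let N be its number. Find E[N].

89/18

E[N | urn 1] = (3+2)/2 = 5/2.
E[N | urn 2] = (5+5+6)/3 = 16/3.
E[N | urn 3] = (6+4+10+3+12)/5 = 7.
By the law of total expectation,
E[N] = (1/3)·(5/2) + (1/3)·(16/3) + (1/3)·(7) = 89/18.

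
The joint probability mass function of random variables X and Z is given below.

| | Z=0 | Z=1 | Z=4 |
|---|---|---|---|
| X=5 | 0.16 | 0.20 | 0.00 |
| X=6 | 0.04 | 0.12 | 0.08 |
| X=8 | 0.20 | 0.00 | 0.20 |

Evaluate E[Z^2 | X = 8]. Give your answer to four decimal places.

8.0000

P(X = 8) = 0.40.
Σ Z^2·P over the event = 0·(0.20) + 16·(0.20) = 3.20.
E[Z^2 | X = 8] = (3.20) / (0.40) = 8.0000.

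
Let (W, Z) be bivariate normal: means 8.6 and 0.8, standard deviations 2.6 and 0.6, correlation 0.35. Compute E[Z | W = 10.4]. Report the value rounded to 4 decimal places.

0.9454

For a bivariate normal, E[Z | W=x] = μ_Z + ρ·(σ_Z/σ_W)·(x − μ_W).
E[Z | W=10.4] = 0.8 + (0.35)·(0.6/2.6)·(10.4 − (8.6)) = 0.8 + (0.080769)·(1.8) = 0.9454.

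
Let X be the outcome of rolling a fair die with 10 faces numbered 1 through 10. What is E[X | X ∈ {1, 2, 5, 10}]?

P(X ∈ {1, 2, 5, 10}) = 2/5.
Σ over the event: 1·1/10 + 2·1/10 + 5·1/10 + 10·1/10 = 9/5.
E[X | X ∈ {1, 2, 5, 10}] = (9/5) / (2/5) = 9/2.

9/2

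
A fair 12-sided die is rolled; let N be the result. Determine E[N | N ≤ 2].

3/2

Given N ≤ 2, N is equally likely to be any of {1, 2}.
E[N | N ≤ 2] = (1 + 2) / 2 = 3/2.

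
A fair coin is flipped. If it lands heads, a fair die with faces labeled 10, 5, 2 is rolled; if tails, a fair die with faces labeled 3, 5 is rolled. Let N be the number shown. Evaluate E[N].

29/6

E[N | heads] = (10+5+2)/3 = 17/3.
E[N | tails] = (3+5)/2 = 4.
E[N] = (1/2)·(17/3) + (1/2)·(4) = 29/6.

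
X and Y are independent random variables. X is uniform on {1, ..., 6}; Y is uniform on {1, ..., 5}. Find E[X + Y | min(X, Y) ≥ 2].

P(min(X, Y) ≥ 2) = 2/3.
Summing (X+Y)·P(x,y) over outcomes with min(X, Y) ≥ 2 gives 5.
E[X + Y | min(X, Y) ≥ 2] = (5) / (2/3) = 15/2.

15/2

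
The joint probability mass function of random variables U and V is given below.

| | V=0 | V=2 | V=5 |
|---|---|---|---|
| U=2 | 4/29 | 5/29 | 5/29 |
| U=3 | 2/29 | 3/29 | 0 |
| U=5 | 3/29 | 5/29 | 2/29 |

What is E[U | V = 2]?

44/13

P(V = 2) = 13/29.
Summing U·P(U=x,V=y) over the conditioning event gives 44/29.
E[U | V = 2] = (44/29) / (13/29) = 44/13.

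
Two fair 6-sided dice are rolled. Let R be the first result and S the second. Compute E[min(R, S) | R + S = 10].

13/3

Outcomes with R + S = 10: (4,6), (5,5), (6,4), each with probability 1/36.
E[min(R, S) | R + S = 10] = (4 + 5 + 4) / 3 = 13/3.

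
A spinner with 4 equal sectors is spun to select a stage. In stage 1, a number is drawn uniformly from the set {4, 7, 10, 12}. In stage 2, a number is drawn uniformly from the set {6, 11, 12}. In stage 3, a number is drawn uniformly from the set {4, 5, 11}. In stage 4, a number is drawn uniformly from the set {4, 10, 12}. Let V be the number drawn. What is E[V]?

133/16

E[V | stage 1] = (4+7+10+12)/4 = 33/4.
E[V | stage 2] = (6+11+12)/3 = 29/3.
E[V | stage 3] = (4+5+11)/3 = 20/3.
E[V | stage 4] = (4+10+12)/3 = 26/3.
By the law of total expectation,
E[V] = (1/4)·(33/4) + (1/4)·(29/3) + (1/4)·(20/3) + (1/4)·(26/3) = 133/16.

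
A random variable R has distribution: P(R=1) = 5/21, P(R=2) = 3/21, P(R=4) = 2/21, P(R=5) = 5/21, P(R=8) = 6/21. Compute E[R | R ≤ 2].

P(R ≤ 2) = 8/21.
Σ over the event: 1·5/21 + 2·1/7 = 11/21.
E[R | R ≤ 2] = (11/21) / (8/21) = 11/8.

11/8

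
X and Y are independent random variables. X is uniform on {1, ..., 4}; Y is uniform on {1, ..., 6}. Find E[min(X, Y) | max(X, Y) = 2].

4/3

Outcomes with max(X, Y) = 2: (1,2), (2,1), (2,2), each with probability 1/24.
E[min(X, Y) | max(X, Y) = 2] = (1 + 1 + 2) / 3 = 4/3.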